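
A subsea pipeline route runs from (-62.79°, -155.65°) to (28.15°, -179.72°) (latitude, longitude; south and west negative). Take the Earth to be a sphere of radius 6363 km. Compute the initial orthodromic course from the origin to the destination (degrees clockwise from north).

338.9°

N = sin Δλ·cos φ₂ = -0.3596;  D = cos φ₁ sin φ₂ − sin φ₁ cos φ₂ cos Δλ = +0.9317
initial course = atan2(N, D) = 338.89°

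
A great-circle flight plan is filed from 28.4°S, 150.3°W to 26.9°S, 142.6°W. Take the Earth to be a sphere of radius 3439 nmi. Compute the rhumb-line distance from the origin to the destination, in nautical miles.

419 nmi

Rhumb course C = atan2(Δλ, Δψ) with Δψ = ln[tan(π/4+φ₂/2)/tan(π/4+φ₁/2)] = +0.0296, Δλ = +0.1344 → C = 77.60°
d = R·|Δφ| / |cos C| = 3439·0.02618 / 0.21480 = 419 nmi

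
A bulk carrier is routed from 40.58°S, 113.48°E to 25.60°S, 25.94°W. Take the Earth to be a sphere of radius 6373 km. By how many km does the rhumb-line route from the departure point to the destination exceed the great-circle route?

1481 km

Great circle: cos σ = sin φ₁ sin φ₂ + cos φ₁ cos φ₂ cos Δλ,  σ = 1.8123 rad → d_gc = 11549.6 km
Rhumb line: Δψ = +0.3137, q = Δφ/Δψ = 0.8334, d_rh = R√(Δφ²+q²Δλ²) = 13030.8 km
Excess = 13030.8 − 11549.6 = 1481.2 ≈ 1481 km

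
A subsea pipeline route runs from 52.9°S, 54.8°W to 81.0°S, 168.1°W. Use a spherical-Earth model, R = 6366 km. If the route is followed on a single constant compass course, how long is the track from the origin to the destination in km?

5279 km

Δψ = ln[tan(π/4+φ₂/2)/tan(π/4+φ₁/2)] = -1.4502;  Δφ = -0.4904 rad,  Δλ = -1.9775 rad
q = Δφ/Δψ = 0.3382
d = R·√(Δφ² + q²Δλ²) = 6366·0.82933 = 5279 km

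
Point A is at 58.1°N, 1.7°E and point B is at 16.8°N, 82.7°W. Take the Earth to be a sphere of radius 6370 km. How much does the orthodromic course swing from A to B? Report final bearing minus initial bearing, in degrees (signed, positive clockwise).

-61.0°

At departure: θ₁ = atan2(sin Δλ cos φ₂, cos φ₁ sin φ₂ − sin φ₁ cos φ₂ cos Δλ) = 274.41°
At arrival: θ₂ = atan2(sin Δλ cos φ₁, −cos φ₂ sin φ₁ + sin φ₂ cos φ₁ cos Δλ) = 213.39°
Δθ = θ₂ − θ₁ = -61.0°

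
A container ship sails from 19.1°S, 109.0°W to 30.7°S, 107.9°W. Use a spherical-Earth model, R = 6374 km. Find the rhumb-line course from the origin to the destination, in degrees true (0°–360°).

Δψ = ln[tan(π/4+φ₂/2)/tan(π/4+φ₁/2)] = -0.2238
Δλ = +0.0192 rad (taken the short way round)
course = atan2(Δλ, Δψ) = 175.10°

175.1°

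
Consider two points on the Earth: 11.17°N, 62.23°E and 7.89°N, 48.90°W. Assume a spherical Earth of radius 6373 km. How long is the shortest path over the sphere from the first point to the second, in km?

Haversine: a = sin²(Δφ/2)+cos φ₁ cos φ₂ sin²(Δλ/2) = 0.66186;  σ = 2·atan2(√a,√(1−a))
σ = 108.888° → d = Rσ = 6373·1.90045 = 12112 km

12112 km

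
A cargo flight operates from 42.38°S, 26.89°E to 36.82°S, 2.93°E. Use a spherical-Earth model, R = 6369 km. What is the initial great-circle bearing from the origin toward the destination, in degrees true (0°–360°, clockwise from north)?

N = sin Δλ·cos φ₂ = -0.3251;  D = cos φ₁ sin φ₂ − sin φ₁ cos φ₂ cos Δλ = +0.0504
initial course = atan2(N, D) = 278.81°

278.8°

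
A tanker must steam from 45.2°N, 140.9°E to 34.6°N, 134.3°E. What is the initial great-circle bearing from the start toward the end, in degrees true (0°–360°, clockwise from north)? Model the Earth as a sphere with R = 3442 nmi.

207.7°

θ = atan2( sin Δλ·cos φ₂ ,  cos φ₁ sin φ₂ − sin φ₁ cos φ₂ cos Δλ )
  = atan2(-0.0946, -0.1801) = 207.72°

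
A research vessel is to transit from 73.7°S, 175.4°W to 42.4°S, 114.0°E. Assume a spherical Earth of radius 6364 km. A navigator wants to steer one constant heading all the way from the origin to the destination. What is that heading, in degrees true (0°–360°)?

312.4°

Meridional parts: M(φ₁)=-1.9434, M(φ₂)=-0.8186 → ΔM = +1.1248;  Δλ = -1.2322 rad
tan C = Δλ / ΔM = -1.0954 → C = 312.39°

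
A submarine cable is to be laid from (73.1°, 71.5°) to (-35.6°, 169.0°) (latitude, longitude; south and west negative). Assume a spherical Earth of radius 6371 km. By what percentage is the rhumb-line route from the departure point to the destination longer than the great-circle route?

3.4%

Great circle: σ = 2.1992 rad → d_gc = Rσ = 14011.0 km
Rhumb: Δφ = -1.8972, Δλ = +1.7017, Δψ = -2.5724, q = Δφ/Δψ = 0.7375 → d_rh = R√(Δφ²+q²Δλ²) = 14492.2 km
Excess = (14492.2 − 14011.0) / 14011.0 = 481.2 / 14011.0 = 3.43% ≈ 3.4%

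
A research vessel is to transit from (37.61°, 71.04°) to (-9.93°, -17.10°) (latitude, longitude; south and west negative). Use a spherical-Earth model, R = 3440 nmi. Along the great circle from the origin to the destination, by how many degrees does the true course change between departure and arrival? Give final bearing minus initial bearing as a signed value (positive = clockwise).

-28.4°

At departure: θ₁ = atan2(sin Δλ cos φ₂, cos φ₁ sin φ₂ − sin φ₁ cos φ₂ cos Δλ) = 260.99°
At arrival: θ₂ = atan2(sin Δλ cos φ₁, −cos φ₂ sin φ₁ + sin φ₂ cos φ₁ cos Δλ) = 232.59°
Δθ = θ₂ − θ₁ = -28.4°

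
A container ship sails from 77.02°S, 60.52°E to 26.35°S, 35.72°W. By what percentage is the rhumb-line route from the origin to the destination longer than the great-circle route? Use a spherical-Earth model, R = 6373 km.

8.4%

Great circle: σ = 1.1476 rad → d_gc = Rσ = 7313.9 km
Rhumb: Δφ = +0.8844, Δλ = -1.6797, Δψ = +1.6967, q = Δφ/Δψ = 0.5212 → d_rh = R√(Δφ²+q²Δλ²) = 7930.8 km
Excess = (7930.8 − 7313.9) / 7313.9 = 616.9 / 7313.9 = 8.43% ≈ 8.4%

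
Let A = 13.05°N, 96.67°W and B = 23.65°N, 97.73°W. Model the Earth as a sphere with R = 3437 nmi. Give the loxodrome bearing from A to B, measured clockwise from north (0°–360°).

354.6°

Δψ = ln[tan(π/4+φ₂/2)/tan(π/4+φ₁/2)] = +0.1953
Δλ = -0.0185 rad (taken the short way round)
course = atan2(Δλ, Δψ) = 354.59°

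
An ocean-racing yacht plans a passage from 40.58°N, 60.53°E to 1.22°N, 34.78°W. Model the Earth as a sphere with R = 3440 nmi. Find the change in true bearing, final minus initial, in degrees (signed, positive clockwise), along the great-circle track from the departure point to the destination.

At departure: θ₁ = atan2(sin Δλ cos φ₂, cos φ₁ sin φ₂ − sin φ₁ cos φ₂ cos Δλ) = 274.39°
At arrival: θ₂ = atan2(sin Δλ cos φ₁, −cos φ₂ sin φ₁ + sin φ₂ cos φ₁ cos Δλ) = 229.24°
Δθ = θ₂ − θ₁ = -45.1°

-45.1°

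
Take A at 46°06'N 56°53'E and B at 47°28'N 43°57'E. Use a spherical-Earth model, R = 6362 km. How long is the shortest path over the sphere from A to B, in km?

cos σ = sin φ₁ sin φ₂ + cos φ₁ cos φ₂ cos Δλ
      = sin(46.10°)sin(47.47°) + cos(46.10°)cos(47.47°)cos(-12.93°) = 0.9878
σ = 8.950° → d = Rσ = 6362·0.15621 = 994 km

994 km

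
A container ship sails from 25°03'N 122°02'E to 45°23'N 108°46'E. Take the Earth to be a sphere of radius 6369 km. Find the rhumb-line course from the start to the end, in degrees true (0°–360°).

332.2°

Δψ = ln[tan(π/4+φ₂/2)/tan(π/4+φ₁/2)] = +0.4390
Δλ = -0.2315 rad (taken the short way round)
course = atan2(Δλ, Δψ) = 332.19°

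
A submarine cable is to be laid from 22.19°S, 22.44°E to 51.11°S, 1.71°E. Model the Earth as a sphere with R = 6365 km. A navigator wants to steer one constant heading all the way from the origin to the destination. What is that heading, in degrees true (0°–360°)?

209.3°

Meridional parts: M(φ₁)=-0.3973, M(φ₂)=-1.0412 → ΔM = -0.6438;  Δλ = -0.3618 rad
tan C = Δλ / ΔM = +0.5620 → C = 209.33°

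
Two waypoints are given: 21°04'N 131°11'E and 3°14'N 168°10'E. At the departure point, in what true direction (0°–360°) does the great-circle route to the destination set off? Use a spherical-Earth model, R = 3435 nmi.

111.3°

N = sin Δλ·cos φ₂ = +0.6006;  D = cos φ₁ sin φ₂ − sin φ₁ cos φ₂ cos Δλ = -0.2340
initial course = atan2(N, D) = 111.29°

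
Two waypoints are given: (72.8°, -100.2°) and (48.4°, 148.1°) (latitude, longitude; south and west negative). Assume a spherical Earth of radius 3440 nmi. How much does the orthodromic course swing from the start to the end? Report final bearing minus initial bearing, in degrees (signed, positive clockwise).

-105.5°

At departure: θ₁ = atan2(sin Δλ cos φ₂, cos φ₁ sin φ₂ − sin φ₁ cos φ₂ cos Δλ) = 306.45°
At arrival: θ₂ = atan2(sin Δλ cos φ₁, −cos φ₂ sin φ₁ + sin φ₂ cos φ₁ cos Δλ) = 200.99°
Δθ = θ₂ − θ₁ = -105.5°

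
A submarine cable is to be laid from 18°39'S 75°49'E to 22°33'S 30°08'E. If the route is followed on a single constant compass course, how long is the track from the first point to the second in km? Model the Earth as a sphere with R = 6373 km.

Rhumb course C = atan2(Δλ, Δψ) with Δψ = ln[tan(π/4+φ₂/2)/tan(π/4+φ₁/2)] = -0.0727, Δλ = -0.7973 → C = 264.79°
d = R·|Δφ| / |cos C| = 6373·0.06807 / 0.09085 = 4775 km

4775 km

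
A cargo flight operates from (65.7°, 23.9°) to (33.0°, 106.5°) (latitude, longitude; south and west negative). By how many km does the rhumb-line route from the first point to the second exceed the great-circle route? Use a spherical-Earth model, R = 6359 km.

365 km

Great circle: cos σ = sin φ₁ sin φ₂ + cos φ₁ cos φ₂ cos Δλ,  σ = 0.9994 rad → d_gc = 6355.0 km
Rhumb line: Δψ = -0.9250, q = Δφ/Δψ = 0.6170, d_rh = R√(Δφ²+q²Δλ²) = 6720.4 km
Excess = 6720.4 − 6355.0 = 365.4 ≈ 365 km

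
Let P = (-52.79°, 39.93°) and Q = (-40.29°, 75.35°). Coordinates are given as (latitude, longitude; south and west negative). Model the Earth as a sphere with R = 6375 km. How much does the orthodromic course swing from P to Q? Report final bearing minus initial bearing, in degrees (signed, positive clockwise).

-26.3°

At departure: θ₁ = atan2(sin Δλ cos φ₂, cos φ₁ sin φ₂ − sin φ₁ cos φ₂ cos Δλ) = 76.76°
At arrival: θ₂ = atan2(sin Δλ cos φ₁, −cos φ₂ sin φ₁ + sin φ₂ cos φ₁ cos Δλ) = 50.51°
Δθ = θ₂ − θ₁ = -26.3°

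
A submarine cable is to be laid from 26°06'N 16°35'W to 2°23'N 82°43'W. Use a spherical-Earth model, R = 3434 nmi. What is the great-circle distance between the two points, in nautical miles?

4051 nmi

Haversine: a = sin²(Δφ/2)+cos φ₁ cos φ₂ sin²(Δλ/2) = 0.30933;  σ = 2·atan2(√a,√(1−a))
σ = 67.584° → d = Rσ = 3434·1.17956 = 4051 nmi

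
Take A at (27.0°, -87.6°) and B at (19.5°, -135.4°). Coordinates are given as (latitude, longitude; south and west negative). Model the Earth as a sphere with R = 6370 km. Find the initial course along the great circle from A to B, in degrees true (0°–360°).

270.8°

θ = atan2( sin Δλ·cos φ₂ ,  cos φ₁ sin φ₂ − sin φ₁ cos φ₂ cos Δλ )
  = atan2(-0.6983, +0.0100) = 270.82°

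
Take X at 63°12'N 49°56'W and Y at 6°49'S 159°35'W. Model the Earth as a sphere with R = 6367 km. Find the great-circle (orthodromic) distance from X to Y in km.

11653 km

Haversine: a = sin²(Δφ/2)+cos φ₁ cos φ₂ sin²(Δλ/2) = 0.62824;  σ = 2·atan2(√a,√(1−a))
σ = 104.862° → d = Rσ = 6367·1.83019 = 11653 km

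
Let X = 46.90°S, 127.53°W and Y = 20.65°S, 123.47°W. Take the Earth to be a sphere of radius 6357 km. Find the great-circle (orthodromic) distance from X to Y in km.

2935 km

cos σ = sin φ₁ sin φ₂ + cos φ₁ cos φ₂ cos Δλ
      = sin(-46.90°)sin(-20.65°) + cos(-46.90°)cos(-20.65°)cos(4.06°) = 0.8953
σ = 26.457° → d = Rσ = 6357·0.46176 = 2935 km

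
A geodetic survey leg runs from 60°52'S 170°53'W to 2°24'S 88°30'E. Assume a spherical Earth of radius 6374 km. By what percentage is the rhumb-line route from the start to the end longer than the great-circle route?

Great circle: σ = 1.6239 rad → d_gc = Rσ = 10350.5 km
Rhumb: Δφ = +1.0204, Δλ = -1.7561, Δψ = +1.3057, q = Δφ/Δψ = 0.7815 → d_rh = R√(Δφ²+q²Δλ²) = 10900.9 km
Excess = (10900.9 − 10350.5) / 10350.5 = 550.4 / 10350.5 = 5.32% ≈ 5.3%

5.3%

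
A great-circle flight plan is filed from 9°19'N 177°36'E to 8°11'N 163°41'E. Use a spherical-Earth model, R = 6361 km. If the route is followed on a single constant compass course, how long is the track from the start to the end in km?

1532 km

Δψ = ln[tan(π/4+φ₂/2)/tan(π/4+φ₁/2)] = -0.0200;  Δφ = -0.0198 rad,  Δλ = -0.2429 rad
q = Δφ/Δψ = 0.9883
d = R·√(Δφ² + q²Δλ²) = 6361·0.24087 = 1532 km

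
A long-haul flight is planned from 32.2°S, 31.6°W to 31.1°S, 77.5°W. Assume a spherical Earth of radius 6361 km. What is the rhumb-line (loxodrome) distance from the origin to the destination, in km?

Δψ = ln[tan(π/4+φ₂/2)/tan(π/4+φ₁/2)] = +0.0226;  Δφ = +0.0192 rad,  Δλ = -0.8011 rad
q = Δφ/Δψ = 0.8512
d = R·√(Δφ² + q²Δλ²) = 6361·0.68221 = 4340 km

4340 km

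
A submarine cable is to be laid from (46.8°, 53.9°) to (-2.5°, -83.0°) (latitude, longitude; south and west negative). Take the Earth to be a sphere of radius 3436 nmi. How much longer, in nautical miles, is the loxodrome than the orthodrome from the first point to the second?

Great circle: cos σ = sin φ₁ sin φ₂ + cos φ₁ cos φ₂ cos Δλ,  σ = 2.1308 rad → d_gc = 7321.3 nmi
Rhumb line: Δψ = -0.9702, q = Δφ/Δψ = 0.8869, d_rh = R√(Δφ²+q²Δλ²) = 7858.7 nmi
Excess = 7858.7 − 7321.3 = 537.4 ≈ 537 nmi

537 nmi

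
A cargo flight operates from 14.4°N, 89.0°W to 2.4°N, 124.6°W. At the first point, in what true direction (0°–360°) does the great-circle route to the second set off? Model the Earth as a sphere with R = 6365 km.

θ = atan2( sin Δλ·cos φ₂ ,  cos φ₁ sin φ₂ − sin φ₁ cos φ₂ cos Δλ )
  = atan2(-0.5816, -0.1615) = 254.48°

254.5°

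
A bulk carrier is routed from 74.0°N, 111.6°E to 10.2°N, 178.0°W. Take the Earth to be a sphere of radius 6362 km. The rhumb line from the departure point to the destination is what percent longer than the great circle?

3.5%

Great circle: σ = 1.3065 rad → d_gc = Rσ = 8312.0 km
Rhumb: Δφ = -1.1135, Δλ = +1.2287, Δψ = -1.7833, q = Δφ/Δψ = 0.6244 → d_rh = R√(Δφ²+q²Δλ²) = 8603.0 km
Excess = (8603.0 − 8312.0) / 8312.0 = 291.0 / 8312.0 = 3.50% ≈ 3.5%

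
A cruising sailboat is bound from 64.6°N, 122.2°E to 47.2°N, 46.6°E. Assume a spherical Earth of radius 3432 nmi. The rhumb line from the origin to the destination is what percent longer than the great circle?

Great circle: σ = 0.7447 rad → d_gc = Rσ = 2555.9 nmi
Rhumb: Δφ = -0.3037, Δλ = -1.3195, Δψ = -0.5533, q = Δφ/Δψ = 0.5489 → d_rh = R√(Δφ²+q²Δλ²) = 2695.2 nmi
Excess = (2695.2 − 2555.9) / 2555.9 = 139.3 / 2555.9 = 5.4501% ≈ 5.5%

5.5%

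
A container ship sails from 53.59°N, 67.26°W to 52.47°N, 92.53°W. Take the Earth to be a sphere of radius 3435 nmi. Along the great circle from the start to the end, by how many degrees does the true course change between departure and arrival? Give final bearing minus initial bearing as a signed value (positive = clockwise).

Initial bearing θ₁ = atan2(sin Δλ cos φ₂, cos φ₁ sin φ₂ − sin φ₁ cos φ₂ cos Δλ) = 276.01°
Final bearing θ₂ = (initial bearing from the destination back to the start) + 180° = 255.70°
Δθ = θ₂ − θ₁ = -20.3°

-20.3°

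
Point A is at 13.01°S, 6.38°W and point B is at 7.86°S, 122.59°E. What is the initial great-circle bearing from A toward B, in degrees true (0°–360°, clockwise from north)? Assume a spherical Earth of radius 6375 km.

109.6°

θ = atan2( sin Δλ·cos φ₂ ,  cos φ₁ sin φ₂ − sin φ₁ cos φ₂ cos Δλ )
  = atan2(+0.7702, -0.2735) = 109.55°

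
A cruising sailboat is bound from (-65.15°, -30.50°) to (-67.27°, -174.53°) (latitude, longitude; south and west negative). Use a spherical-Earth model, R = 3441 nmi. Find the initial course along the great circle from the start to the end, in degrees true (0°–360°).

N = sin Δλ·cos φ₂ = -0.2270;  D = cos φ₁ sin φ₂ − sin φ₁ cos φ₂ cos Δλ = -0.6714
initial course = atan2(N, D) = 198.68°

198.7°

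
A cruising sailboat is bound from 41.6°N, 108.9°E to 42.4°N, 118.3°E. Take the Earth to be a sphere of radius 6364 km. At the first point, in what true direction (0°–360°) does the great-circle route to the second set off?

80.3°

θ = atan2( sin Δλ·cos φ₂ ,  cos φ₁ sin φ₂ − sin φ₁ cos φ₂ cos Δλ )
  = atan2(+0.1206, +0.0205) = 80.33°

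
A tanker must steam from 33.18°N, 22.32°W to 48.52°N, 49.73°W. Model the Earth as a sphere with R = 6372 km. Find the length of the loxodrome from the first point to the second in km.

2854 km

Rhumb course C = atan2(Δλ, Δψ) with Δψ = ln[tan(π/4+φ₂/2)/tan(π/4+φ₁/2)] = +0.3566, Δλ = -0.4784 → C = 306.70°
d = R·|Δφ| / |cos C| = 6372·0.26773 / 0.59767 = 2854 km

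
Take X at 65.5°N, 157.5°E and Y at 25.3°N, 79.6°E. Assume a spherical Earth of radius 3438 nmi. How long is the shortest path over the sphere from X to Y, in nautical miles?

Haversine: a = sin²(Δφ/2)+cos φ₁ cos φ₂ sin²(Δλ/2) = 0.26627;  σ = 2·atan2(√a,√(1−a))
σ = 62.130° → d = Rσ = 3438·1.08437 = 3728 nmi

3728 nmi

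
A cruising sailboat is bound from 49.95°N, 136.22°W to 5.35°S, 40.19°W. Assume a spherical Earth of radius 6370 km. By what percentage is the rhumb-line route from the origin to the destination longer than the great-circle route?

Great circle: σ = 1.7099 rad → d_gc = Rσ = 10892.2 km
Rhumb: Δφ = -0.9652, Δλ = +1.6760, Δψ = -1.1028, q = Δφ/Δψ = 0.8752 → d_rh = R√(Δφ²+q²Δλ²) = 11184.9 km
Excess = (11184.9 − 10892.2) / 10892.2 = 292.7 / 10892.2 = 2.69% ≈ 2.7%

2.7%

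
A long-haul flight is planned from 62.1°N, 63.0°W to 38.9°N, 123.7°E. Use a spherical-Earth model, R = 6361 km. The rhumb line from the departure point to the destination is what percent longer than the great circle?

39.1%

Great circle: σ = 1.3763 rad → d_gc = Rσ = 8754.5 km
Rhumb: Δφ = -0.4049, Δλ = -3.0247, Δψ = -0.6547, q = Δφ/Δψ = 0.6185 → d_rh = R√(Δφ²+q²Δλ²) = 12175.6 km
Excess = (12175.6 − 8754.5) / 8754.5 = 3421.1 / 8754.5 = 39.08% ≈ 39.1%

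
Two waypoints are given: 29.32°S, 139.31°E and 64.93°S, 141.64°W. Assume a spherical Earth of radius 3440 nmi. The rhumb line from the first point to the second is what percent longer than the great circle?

4.9%

Great circle: σ = 1.0313 rad → d_gc = Rσ = 3547.6 nmi
Rhumb: Δφ = -0.6215, Δλ = +1.3797, Δψ = -0.9679, q = Δφ/Δψ = 0.6421 → d_rh = R√(Δφ²+q²Δλ²) = 3722.7 nmi
Excess = (3722.7 − 3547.6) / 3547.6 = 175.1 / 3547.6 = 4.94% ≈ 4.9%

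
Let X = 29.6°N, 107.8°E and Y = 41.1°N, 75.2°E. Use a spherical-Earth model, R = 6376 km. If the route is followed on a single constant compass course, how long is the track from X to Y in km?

3215 km

Rhumb course C = atan2(Δλ, Δψ) with Δψ = ln[tan(π/4+φ₂/2)/tan(π/4+φ₁/2)] = +0.2469, Δλ = -0.5690 → C = 293.46°
d = R·|Δφ| / |cos C| = 6376·0.20071 / 0.39810 = 3215 km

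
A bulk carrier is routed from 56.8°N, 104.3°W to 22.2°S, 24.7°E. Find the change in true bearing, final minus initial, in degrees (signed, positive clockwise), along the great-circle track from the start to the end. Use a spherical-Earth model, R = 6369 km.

+77.9°

Initial bearing θ₁ = atan2(sin Δλ cos φ₂, cos φ₁ sin φ₂ − sin φ₁ cos φ₂ cos Δλ) = 68.69°
Final bearing θ₂ = (initial bearing from the destination back to the start) + 180° = 146.57°
Δθ = θ₂ − θ₁ = +77.9°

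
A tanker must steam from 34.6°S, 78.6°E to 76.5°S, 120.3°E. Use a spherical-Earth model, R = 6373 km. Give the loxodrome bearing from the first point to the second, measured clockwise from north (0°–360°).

154.0°

Meridional parts: M(φ₁)=-0.6443, M(φ₂)=-2.1340 → ΔM = -1.4897;  Δλ = +0.7278 rad
tan C = Δλ / ΔM = -0.4886 → C = 153.96°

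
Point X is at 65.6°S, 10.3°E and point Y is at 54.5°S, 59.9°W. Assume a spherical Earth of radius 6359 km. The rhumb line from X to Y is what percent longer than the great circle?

Great circle: σ = 0.6047 rad → d_gc = Rσ = 3845.4 km
Rhumb: Δφ = +0.1937, Δλ = -1.2252, Δψ = +0.3924, q = Δφ/Δψ = 0.4937 → d_rh = R√(Δφ²+q²Δλ²) = 4039.0 km
Excess = (4039.0 − 3845.4) / 3845.4 = 193.6 / 3845.4 = 5.03% ≈ 5.0%

5.0%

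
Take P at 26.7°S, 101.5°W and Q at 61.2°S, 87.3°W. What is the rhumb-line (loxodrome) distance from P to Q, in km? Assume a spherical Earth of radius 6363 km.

Rhumb course C = atan2(Δλ, Δψ) with Δψ = ln[tan(π/4+φ₂/2)/tan(π/4+φ₁/2)] = -0.8758, Δλ = +0.2478 → C = 164.20°
d = R·|Δφ| / |cos C| = 6363·0.60214 / 0.96221 = 3982 km

3982 km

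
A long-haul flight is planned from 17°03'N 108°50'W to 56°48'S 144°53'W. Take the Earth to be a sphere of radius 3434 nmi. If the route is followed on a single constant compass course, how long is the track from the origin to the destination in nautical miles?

4794 nmi

Rhumb course C = atan2(Δλ, Δψ) with Δψ = ln[tan(π/4+φ₂/2)/tan(π/4+φ₁/2)] = -1.5124, Δλ = -0.6292 → C = 202.59°
d = R·|Δφ| / |cos C| = 3434·1.28893 / 0.92328 = 4794 nmi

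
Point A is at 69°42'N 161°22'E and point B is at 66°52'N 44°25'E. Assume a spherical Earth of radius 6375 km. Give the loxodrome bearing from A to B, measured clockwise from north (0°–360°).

266.2°

Δψ = ln[tan(π/4+φ₂/2)/tan(π/4+φ₁/2)] = -0.1338
Δλ = -2.0412 rad (taken the short way round)
course = atan2(Δλ, Δψ) = 266.25°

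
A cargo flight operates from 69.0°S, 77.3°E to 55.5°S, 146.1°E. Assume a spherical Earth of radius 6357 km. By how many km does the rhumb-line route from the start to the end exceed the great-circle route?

Great circle: cos σ = sin φ₁ sin φ₂ + cos φ₁ cos φ₂ cos Δλ,  σ = 0.5683 rad → d_gc = 3613.0 km
Rhumb line: Δψ = +0.5160, q = Δφ/Δψ = 0.4566, d_rh = R√(Δφ²+q²Δλ²) = 3793.7 km
Excess = 3793.7 − 3613.0 = 180.7 ≈ 181 km

181 km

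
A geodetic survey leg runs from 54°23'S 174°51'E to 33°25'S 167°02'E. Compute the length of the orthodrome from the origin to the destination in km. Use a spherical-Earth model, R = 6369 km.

Haversine: a = sin²(Δφ/2)+cos φ₁ cos φ₂ sin²(Δλ/2) = 0.03536;  σ = 2·atan2(√a,√(1−a))
σ = 21.678° → d = Rσ = 6369·0.37836 = 2410 km

2410 km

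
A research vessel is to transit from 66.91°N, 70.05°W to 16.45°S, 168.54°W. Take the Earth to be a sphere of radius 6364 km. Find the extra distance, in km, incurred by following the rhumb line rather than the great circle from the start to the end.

Great circle: cos σ = sin φ₁ sin φ₂ + cos φ₁ cos φ₂ cos Δλ,  σ = 1.8923 rad → d_gc = 12042.8 km
Rhumb line: Δψ = -1.8794, q = Δφ/Δψ = 0.7741, d_rh = R√(Δφ²+q²Δλ²) = 12547.7 km
Excess = 12547.7 − 12042.8 = 504.9 ≈ 505 km

505 km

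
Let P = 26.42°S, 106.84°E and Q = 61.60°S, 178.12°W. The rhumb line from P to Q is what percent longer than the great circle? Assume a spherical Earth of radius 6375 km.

Great circle: σ = 1.0456 rad → d_gc = Rσ = 6665.9 km
Rhumb: Δφ = -0.6140, Δλ = +1.3097, Δψ = -0.8958, q = Δφ/Δψ = 0.6854 → d_rh = R√(Δφ²+q²Δλ²) = 6933.3 km
Excess = (6933.3 − 6665.9) / 6665.9 = 267.4 / 6665.9 = 4.01% ≈ 4.0%

4.0%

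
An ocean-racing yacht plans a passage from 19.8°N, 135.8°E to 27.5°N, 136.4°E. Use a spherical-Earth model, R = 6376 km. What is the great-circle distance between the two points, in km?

cos σ = sin φ₁ sin φ₂ + cos φ₁ cos φ₂ cos Δλ
      = sin(19.80°)sin(27.50°) + cos(19.80°)cos(27.50°)cos(0.60°) = 0.9909
σ = 7.720° → d = Rσ = 6376·0.13473 = 859 km

859 km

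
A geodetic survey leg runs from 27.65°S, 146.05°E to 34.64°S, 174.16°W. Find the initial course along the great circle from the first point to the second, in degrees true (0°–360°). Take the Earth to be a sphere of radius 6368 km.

θ = atan2( sin Δλ·cos φ₂ ,  cos φ₁ sin φ₂ − sin φ₁ cos φ₂ cos Δλ )
  = atan2(+0.5265, -0.2101) = 111.76°

111.8°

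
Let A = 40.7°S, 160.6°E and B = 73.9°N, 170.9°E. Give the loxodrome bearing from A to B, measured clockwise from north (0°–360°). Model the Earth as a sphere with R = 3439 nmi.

3.8°

Meridional parts: M(φ₁)=-0.7789, M(φ₂)=+1.9559 → ΔM = +2.7349;  Δλ = +0.1798 rad
tan C = Δλ / ΔM = +0.0657 → C = 3.76°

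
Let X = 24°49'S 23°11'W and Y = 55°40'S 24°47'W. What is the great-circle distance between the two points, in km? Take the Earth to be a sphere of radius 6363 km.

3429 km

Haversine: a = sin²(Δφ/2)+cos φ₁ cos φ₂ sin²(Δλ/2) = 0.07084;  σ = 2·atan2(√a,√(1−a))
σ = 30.872° → d = Rσ = 6363·0.53882 = 3429 km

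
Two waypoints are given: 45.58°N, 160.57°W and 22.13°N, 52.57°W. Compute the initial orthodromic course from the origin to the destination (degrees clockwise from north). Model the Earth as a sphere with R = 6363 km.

62.0°

N = sin Δλ·cos φ₂ = +0.8810;  D = cos φ₁ sin φ₂ − sin φ₁ cos φ₂ cos Δλ = +0.4681
initial course = atan2(N, D) = 62.02°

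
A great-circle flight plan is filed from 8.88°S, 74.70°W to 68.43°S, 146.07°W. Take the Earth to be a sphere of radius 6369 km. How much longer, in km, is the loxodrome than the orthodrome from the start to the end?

267 km

Great circle: cos σ = sin φ₁ sin φ₂ + cos φ₁ cos φ₂ cos Δλ,  σ = 1.3082 rad → d_gc = 8331.9 km
Rhumb line: Δψ = -1.5026, q = Δφ/Δψ = 0.6917, d_rh = R√(Δφ²+q²Δλ²) = 8598.5 km
Excess = 8598.5 − 8331.9 = 266.6 ≈ 267 km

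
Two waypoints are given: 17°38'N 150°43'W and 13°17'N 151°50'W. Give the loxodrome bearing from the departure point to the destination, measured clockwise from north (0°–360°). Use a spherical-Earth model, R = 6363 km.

193.9°

Meridional parts: M(φ₁)=+0.3127, M(φ₂)=+0.2339 → ΔM = -0.0788;  Δλ = -0.0195 rad
tan C = Δλ / ΔM = +0.2474 → C = 193.89°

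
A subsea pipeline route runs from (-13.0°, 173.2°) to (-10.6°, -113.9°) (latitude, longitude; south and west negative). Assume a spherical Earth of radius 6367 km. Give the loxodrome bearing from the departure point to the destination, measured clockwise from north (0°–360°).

Δψ = ln[tan(π/4+φ₂/2)/tan(π/4+φ₁/2)] = +0.0428
Δλ = +1.2723 rad (taken the short way round)
course = atan2(Δλ, Δψ) = 88.07°

88.1°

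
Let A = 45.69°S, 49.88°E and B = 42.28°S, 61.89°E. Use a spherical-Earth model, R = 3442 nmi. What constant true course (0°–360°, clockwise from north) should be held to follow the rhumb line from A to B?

68.5°

Δψ = ln[tan(π/4+φ₂/2)/tan(π/4+φ₁/2)] = +0.0828
Δλ = +0.2096 rad (taken the short way round)
course = atan2(Δλ, Δψ) = 68.46°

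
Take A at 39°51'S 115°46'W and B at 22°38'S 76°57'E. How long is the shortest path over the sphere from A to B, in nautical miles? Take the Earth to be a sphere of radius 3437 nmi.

cos σ = sin φ₁ sin φ₂ + cos φ₁ cos φ₂ cos Δλ
      = sin(-39.85°)sin(-22.63°) + cos(-39.85°)cos(-22.63°)cos(-167.28°) = -0.4446
σ = 116.399° → d = Rσ = 3437·2.03155 = 6982 nmi

6982 nmi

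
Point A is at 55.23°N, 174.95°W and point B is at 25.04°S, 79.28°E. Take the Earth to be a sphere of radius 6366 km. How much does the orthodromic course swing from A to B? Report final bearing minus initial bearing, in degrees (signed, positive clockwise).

At departure: θ₁ = atan2(sin Δλ cos φ₂, cos φ₁ sin φ₂ − sin φ₁ cos φ₂ cos Δλ) = 267.43°
At arrival: θ₂ = atan2(sin Δλ cos φ₁, −cos φ₂ sin φ₁ + sin φ₂ cos φ₁ cos Δλ) = 218.96°
Δθ = θ₂ − θ₁ = -48.5°

-48.5°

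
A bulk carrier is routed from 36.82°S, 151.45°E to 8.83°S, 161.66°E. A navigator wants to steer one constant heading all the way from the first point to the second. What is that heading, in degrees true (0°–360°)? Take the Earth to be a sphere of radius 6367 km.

18.3°

Δψ = ln[tan(π/4+φ₂/2)/tan(π/4+φ₁/2)] = +0.5373
Δλ = +0.1782 rad (taken the short way round)
course = atan2(Δλ, Δψ) = 18.35°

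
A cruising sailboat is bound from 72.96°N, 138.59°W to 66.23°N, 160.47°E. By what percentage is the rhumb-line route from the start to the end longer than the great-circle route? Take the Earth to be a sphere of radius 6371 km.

4.3%

Great circle: σ = 0.3699 rad → d_gc = Rσ = 2356.6 km
Rhumb: Δφ = -0.1175, Δλ = -1.0636, Δψ = -0.3399, q = Δφ/Δψ = 0.3455 → d_rh = R√(Δφ²+q²Δλ²) = 2458.1 km
Excess = (2458.1 − 2356.6) / 2356.6 = 101.5 / 2356.6 = 4.31% ≈ 4.3%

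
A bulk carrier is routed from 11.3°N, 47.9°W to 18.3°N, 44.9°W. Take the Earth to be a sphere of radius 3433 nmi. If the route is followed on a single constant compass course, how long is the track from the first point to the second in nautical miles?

454 nmi

Δψ = ln[tan(π/4+φ₂/2)/tan(π/4+φ₁/2)] = +0.1265;  Δφ = +0.1222 rad,  Δλ = +0.0524 rad
q = Δφ/Δψ = 0.9661
d = R·√(Δφ² + q²Δλ²) = 3433·0.13223 = 454 nmi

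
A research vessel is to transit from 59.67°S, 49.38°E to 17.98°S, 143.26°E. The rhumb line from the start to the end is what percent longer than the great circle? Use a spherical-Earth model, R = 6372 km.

Great circle: σ = 1.3347 rad → d_gc = Rσ = 8504.5 km
Rhumb: Δφ = +0.7276, Δλ = +1.6385, Δψ = +0.9864, q = Δφ/Δψ = 0.7377 → d_rh = R√(Δφ²+q²Δλ²) = 8989.5 km
Excess = (8989.5 − 8504.5) / 8504.5 = 485.0 / 8504.5 = 5.70% ≈ 5.7%

5.7%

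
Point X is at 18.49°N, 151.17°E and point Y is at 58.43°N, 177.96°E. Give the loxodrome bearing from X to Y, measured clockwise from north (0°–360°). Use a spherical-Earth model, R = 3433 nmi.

Δψ = ln[tan(π/4+φ₂/2)/tan(π/4+φ₁/2)] = +0.9349
Δλ = +0.4676 rad (taken the short way round)
course = atan2(Δλ, Δψ) = 26.57°

26.6°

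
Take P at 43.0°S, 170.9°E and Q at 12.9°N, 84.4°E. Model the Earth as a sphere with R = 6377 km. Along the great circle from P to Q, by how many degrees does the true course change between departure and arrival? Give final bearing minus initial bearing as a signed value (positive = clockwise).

Initial bearing θ₁ = atan2(sin Δλ cos φ₂, cos φ₁ sin φ₂ − sin φ₁ cos φ₂ cos Δλ) = 281.83°
Final bearing θ₂ = (initial bearing from the destination back to the start) + 180° = 312.75°
Δθ = θ₂ − θ₁ = +30.9°

+30.9°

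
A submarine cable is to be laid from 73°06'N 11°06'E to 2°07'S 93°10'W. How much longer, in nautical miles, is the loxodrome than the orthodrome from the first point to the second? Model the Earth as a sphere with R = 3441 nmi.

414 nmi

Great circle: cos σ = sin φ₁ sin φ₂ + cos φ₁ cos φ₂ cos Δλ,  σ = 1.6779 rad → d_gc = 5773.8 nmi
Rhumb line: Δψ = -1.9437, q = Δφ/Δψ = 0.6754, d_rh = R√(Δφ²+q²Δλ²) = 6188.1 nmi
Excess = 6188.1 − 5773.8 = 414.3 ≈ 414 nmi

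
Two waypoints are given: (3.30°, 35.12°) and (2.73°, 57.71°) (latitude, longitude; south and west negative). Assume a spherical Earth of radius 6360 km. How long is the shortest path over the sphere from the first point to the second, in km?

2505 km

Haversine: a = sin²(Δφ/2)+cos φ₁ cos φ₂ sin²(Δλ/2) = 0.03828;  σ = 2·atan2(√a,√(1−a))
σ = 22.565° → d = Rσ = 6360·0.39384 = 2505 km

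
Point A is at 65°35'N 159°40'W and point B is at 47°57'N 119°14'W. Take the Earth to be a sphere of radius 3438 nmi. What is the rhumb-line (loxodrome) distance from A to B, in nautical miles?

1676 nmi

Δψ = ln[tan(π/4+φ₂/2)/tan(π/4+φ₁/2)] = -0.5746;  Δφ = -0.3078 rad,  Δλ = +0.7057 rad
q = Δφ/Δψ = 0.5356
d = R·√(Δφ² + q²Δλ²) = 3438·0.48740 = 1676 nmi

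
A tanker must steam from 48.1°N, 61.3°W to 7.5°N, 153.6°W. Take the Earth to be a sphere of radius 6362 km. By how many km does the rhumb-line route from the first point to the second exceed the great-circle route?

Great circle: cos σ = sin φ₁ sin φ₂ + cos φ₁ cos φ₂ cos Δλ,  σ = 1.5002 rad → d_gc = 9544.0 km
Rhumb line: Δψ = -0.8288, q = Δφ/Δψ = 0.8550, d_rh = R√(Δφ²+q²Δλ²) = 9854.1 km
Excess = 9854.1 − 9544.0 = 310.1 ≈ 310 km

310 km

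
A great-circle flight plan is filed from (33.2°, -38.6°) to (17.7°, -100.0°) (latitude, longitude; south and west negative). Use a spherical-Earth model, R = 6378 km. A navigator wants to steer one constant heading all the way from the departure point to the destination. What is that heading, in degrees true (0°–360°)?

254.3°

Meridional parts: M(φ₁)=+0.6149, M(φ₂)=+0.3140 → ΔM = -0.3009;  Δλ = -1.0716 rad
tan C = Δλ / ΔM = +3.5610 → C = 254.31°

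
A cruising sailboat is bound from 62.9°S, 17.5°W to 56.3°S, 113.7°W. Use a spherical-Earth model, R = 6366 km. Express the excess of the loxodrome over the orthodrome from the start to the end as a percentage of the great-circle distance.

Great circle: σ = 0.7766 rad → d_gc = Rσ = 4943.7 km
Rhumb: Δφ = +0.1152, Δλ = -1.6790, Δψ = +0.2285, q = Δφ/Δψ = 0.5041 → d_rh = R√(Δφ²+q²Δλ²) = 5438.0 km
Excess = (5438.0 − 4943.7) / 4943.7 = 494.3 / 4943.7 = 10.00% ≈ 10.0%

10.0%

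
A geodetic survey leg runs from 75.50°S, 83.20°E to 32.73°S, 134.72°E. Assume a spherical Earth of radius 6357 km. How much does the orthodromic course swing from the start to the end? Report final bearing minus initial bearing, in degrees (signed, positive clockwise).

-45.6°

Initial bearing θ₁ = atan2(sin Δλ cos φ₂, cos φ₁ sin φ₂ − sin φ₁ cos φ₂ cos Δλ) = 60.58°
Final bearing θ₂ = (initial bearing from the destination back to the start) + 180° = 15.03°
Δθ = θ₂ − θ₁ = -45.6°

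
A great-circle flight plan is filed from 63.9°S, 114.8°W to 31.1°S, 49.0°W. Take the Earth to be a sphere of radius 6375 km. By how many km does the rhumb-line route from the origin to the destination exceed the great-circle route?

192 km

Great circle: cos σ = sin φ₁ sin φ₂ + cos φ₁ cos φ₂ cos Δλ,  σ = 0.9042 rad → d_gc = 5764.5 km
Rhumb line: Δψ = +0.8903, q = Δφ/Δψ = 0.6430, d_rh = R√(Δφ²+q²Δλ²) = 5956.4 km
Excess = 5956.4 − 5764.5 = 191.9 ≈ 192 km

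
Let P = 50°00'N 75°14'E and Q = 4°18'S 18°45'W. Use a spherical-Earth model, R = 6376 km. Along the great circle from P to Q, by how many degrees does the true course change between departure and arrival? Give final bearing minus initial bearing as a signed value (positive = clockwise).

At departure: θ₁ = atan2(sin Δλ cos φ₂, cos φ₁ sin φ₂ − sin φ₁ cos φ₂ cos Δλ) = 270.28°
At arrival: θ₂ = atan2(sin Δλ cos φ₁, −cos φ₂ sin φ₁ + sin φ₂ cos φ₁ cos Δλ) = 220.14°
Δθ = θ₂ − θ₁ = -50.1°

-50.1°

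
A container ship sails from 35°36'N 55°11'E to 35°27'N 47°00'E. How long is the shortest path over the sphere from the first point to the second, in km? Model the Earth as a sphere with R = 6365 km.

740 km

cos σ = sin φ₁ sin φ₂ + cos φ₁ cos φ₂ cos Δλ
      = sin(35.60°)sin(35.45°) + cos(35.60°)cos(35.45°)cos(-8.18°) = 0.9933
σ = 6.660° → d = Rσ = 6365·0.11624 = 740 km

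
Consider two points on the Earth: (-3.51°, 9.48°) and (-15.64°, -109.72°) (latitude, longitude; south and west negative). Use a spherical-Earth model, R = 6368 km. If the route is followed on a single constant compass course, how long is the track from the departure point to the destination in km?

Δψ = ln[tan(π/4+φ₂/2)/tan(π/4+φ₁/2)] = -0.2151;  Δφ = -0.2117 rad,  Δλ = -2.0804 rad
q = Δφ/Δψ = 0.9841
d = R·√(Δφ² + q²Δλ²) = 6368·2.05831 = 13107 km

13107 km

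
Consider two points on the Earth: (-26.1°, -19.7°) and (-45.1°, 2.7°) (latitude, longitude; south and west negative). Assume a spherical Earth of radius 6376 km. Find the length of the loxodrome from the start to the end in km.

2916 km

Rhumb course C = atan2(Δλ, Δψ) with Δψ = ln[tan(π/4+φ₂/2)/tan(π/4+φ₁/2)] = -0.4117, Δλ = +0.3910 → C = 136.48°
d = R·|Δφ| / |cos C| = 6376·0.33161 / 0.72513 = 2916 km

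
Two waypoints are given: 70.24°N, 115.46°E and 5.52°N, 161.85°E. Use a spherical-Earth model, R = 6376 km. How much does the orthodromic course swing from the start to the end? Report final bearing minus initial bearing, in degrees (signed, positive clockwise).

+34.6°

At departure: θ₁ = atan2(sin Δλ cos φ₂, cos φ₁ sin φ₂ − sin φ₁ cos φ₂ cos Δλ) = 130.41°
At arrival: θ₂ = atan2(sin Δλ cos φ₁, −cos φ₂ sin φ₁ + sin φ₂ cos φ₁ cos Δλ) = 165.01°
Δθ = θ₂ − θ₁ = +34.6°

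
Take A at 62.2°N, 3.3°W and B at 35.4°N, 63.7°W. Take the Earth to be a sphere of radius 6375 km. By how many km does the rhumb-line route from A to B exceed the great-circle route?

145 km

Great circle: cos σ = sin φ₁ sin φ₂ + cos φ₁ cos φ₂ cos Δλ,  σ = 0.7951 rad → d_gc = 5068.88 km
Rhumb line: Δψ = -0.7351, q = Δφ/Δψ = 0.6363, d_rh = R√(Δφ²+q²Δλ²) = 5213.39 km
Excess = 5213.39 − 5068.88 = 144.51 ≈ 145 km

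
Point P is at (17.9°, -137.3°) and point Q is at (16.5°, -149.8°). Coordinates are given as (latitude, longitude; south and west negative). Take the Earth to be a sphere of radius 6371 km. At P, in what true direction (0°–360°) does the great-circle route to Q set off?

θ = atan2( sin Δλ·cos φ₂ ,  cos φ₁ sin φ₂ − sin φ₁ cos φ₂ cos Δλ )
  = atan2(-0.2075, -0.0174) = 265.19°

265.2°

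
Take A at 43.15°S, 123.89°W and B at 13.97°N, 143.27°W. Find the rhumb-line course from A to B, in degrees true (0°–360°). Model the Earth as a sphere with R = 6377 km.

342.7°

Δψ = ln[tan(π/4+φ₂/2)/tan(π/4+φ₁/2)] = +1.0827
Δλ = -0.3382 rad (taken the short way round)
course = atan2(Δλ, Δψ) = 342.65°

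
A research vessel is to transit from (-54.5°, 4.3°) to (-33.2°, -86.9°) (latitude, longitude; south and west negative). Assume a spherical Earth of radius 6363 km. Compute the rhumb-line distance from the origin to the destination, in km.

7562 km

Δψ = ln[tan(π/4+φ₂/2)/tan(π/4+φ₁/2)] = +0.5242;  Δφ = +0.3718 rad,  Δλ = -1.5917 rad
q = Δφ/Δψ = 0.7092
d = R·√(Δφ² + q²Δλ²) = 6363·1.18844 = 7562 km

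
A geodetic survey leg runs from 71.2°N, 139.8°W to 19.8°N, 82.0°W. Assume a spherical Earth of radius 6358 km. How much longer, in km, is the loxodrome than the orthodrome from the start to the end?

167 km

Great circle: cos σ = sin φ₁ sin φ₂ + cos φ₁ cos φ₂ cos Δλ,  σ = 1.0676 rad → d_gc = 6787.7 km
Rhumb line: Δψ = -1.4458, q = Δφ/Δψ = 0.6205, d_rh = R√(Δφ²+q²Δλ²) = 6954.9 km
Excess = 6954.9 − 6787.7 = 167.2 ≈ 167 km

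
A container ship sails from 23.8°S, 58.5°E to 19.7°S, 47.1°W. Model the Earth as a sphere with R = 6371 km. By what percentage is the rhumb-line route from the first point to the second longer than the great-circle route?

Great circle: σ = 1.6666 rad → d_gc = Rσ = 10617.6 km
Rhumb: Δφ = +0.0716, Δλ = -1.8431, Δψ = +0.0771, q = Δφ/Δψ = 0.9285 → d_rh = R√(Δφ²+q²Δλ²) = 10912.7 km
Excess = (10912.7 − 10617.6) / 10617.6 = 295.1 / 10617.6 = 2.78% ≈ 2.8%

2.8%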